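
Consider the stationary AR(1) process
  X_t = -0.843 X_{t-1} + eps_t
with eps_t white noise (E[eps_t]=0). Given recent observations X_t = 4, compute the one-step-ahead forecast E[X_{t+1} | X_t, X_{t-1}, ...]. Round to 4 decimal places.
E[X_{t+1} \mid \mathcal F_t] = -3.3720

For an AR(p) model X_t = c + sum_i phi_i X_{t-i} + eps_t, the
one-step-ahead conditional mean is
  E[X_{t+1} | X_t, ...] = c + sum_i phi_i X_{t+1-i}.
Substitute known values:
  E[X_{t+1} | ...] = (-0.843) * (4)
                   = -3.3720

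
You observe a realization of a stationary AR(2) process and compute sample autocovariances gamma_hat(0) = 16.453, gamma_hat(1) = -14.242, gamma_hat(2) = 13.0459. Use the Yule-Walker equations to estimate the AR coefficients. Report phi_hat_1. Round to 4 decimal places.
\hat\phi_{1} = -0.7150

The Yule-Walker equations for an AR(p) process read, in matrix form,
  Gamma_p phi = r_p,   with   (Gamma_p)_{ij} = gamma(|i - j|),
                       (r_p)_i = gamma(i),   i,j = 1..p.
Substitute the sample gammas (Toeplitz matrix and right-hand side of size 2):
  Gamma_p = [[16.453, -14.242], [-14.242, 16.453]]
  r_p     = [-14.242, 13.0459]
Written out:
  16.453 phi_1 - 14.242 phi_2 = -14.242
  -14.242 phi_1 + 16.453 phi_2 = 13.0459
Solve by Cramer's rule:
  det = gamma(0)^2 - gamma(1)^2 = (16.453)^2 - (-14.242)^2 = 270.701209 - 202.834564 = 67.866645
  phi_hat_1 = [gamma(1) gamma(0) - gamma(1) gamma(2)] / det = [(-14.242)(16.453) - (-14.242)(13.0459)] / 67.866645 = -48.5239182 / 67.866645 = -0.715
  phi_hat_2 = [gamma(0) gamma(2) - gamma(1)^2] / det = [(16.453)(13.0459) - (-14.242)^2] / 67.866645 = 11.8096287 / 67.866645 = 0.174
So phi_hat = [-0.7150, 0.1740].
Therefore phi_hat_1 = -0.7150.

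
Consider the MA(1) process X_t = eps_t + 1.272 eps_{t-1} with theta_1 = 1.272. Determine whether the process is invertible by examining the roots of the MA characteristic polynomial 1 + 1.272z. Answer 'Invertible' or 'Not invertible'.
\text{Not invertible}

The MA(q) characteristic polynomial is P(z) = 1 + 1.272z.
Invertibility requires all roots to lie outside the unit circle, i.e. |z| > 1 for every root.
This is linear in z: 1 + (1.272) z = 0  =>  z = -1/(1.272) = -0.786164,  |z| = 0.786164.
Moduli of all roots: 0.7862.
All moduli strictly greater than 1? No.
Verdict: Not invertible.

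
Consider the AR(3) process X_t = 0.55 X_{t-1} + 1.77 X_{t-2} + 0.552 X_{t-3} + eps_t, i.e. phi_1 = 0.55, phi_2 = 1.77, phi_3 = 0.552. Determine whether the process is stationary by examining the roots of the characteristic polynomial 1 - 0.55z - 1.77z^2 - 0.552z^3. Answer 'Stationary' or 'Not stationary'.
\text{Not stationary}

The AR(p) characteristic polynomial is P(z) = 1 - 0.55z - 1.77z^2 - 0.552z^3.
Stationarity requires all roots to lie outside the unit circle, i.e. |z| > 1 for every root.
Degree 3: look for a simple real root z0 first, then factor out (1 - z/z0) and solve the remaining quadratic.
Testing z0 = -1.25: P(-1.25) = 1 + (-0.55)(-1.25) + (-1.77)(-1.25)^2 + (-0.552)(-1.25)^3
  = 1 + (0.6875) + (-2.765625) + (1.078125) = 0.  So z_0 = -1.25 is a root, |z_0| = 1.25.
Divide out the factor (1 + 0.8 z) = (1 - z/z0) (since 1/z0 = -0.8):
  P(z) = (1 + 0.8 z)(1 + (-1.35) z + (-0.69) z^2)
  [check: z-coef -1.35 - (-0.8) = -0.55; z^2-coef -0.69 - (-0.8)(-1.35) = -1.77; z^3-coef -(-0.8)(-0.69) = -0.552.]
Remaining roots from the quadratic factor 1 + (-1.35) z + (-0.69) z^2:
  Set 1 + (-1.35) z + (-0.69) z^2 = 0, i.e. a z^2 + b z + c = 0 with a = -0.69, b = -1.35, c = 1.
  Discriminant D = b^2 - 4ac = (-1.35)^2 - 4*(-0.69)*1 = 1.8225 - (-2.76) = 4.5825.
  D >= 0, so the roots are real: z = (-b +/- sqrt(D)) / (2a) = (1.35 +/- 2.140677) / (-1.38).
    z_1 = (1.35 + 2.140677) / (-1.38) = -2.5295,   |z_1| = 2.5295.
    z_2 = (1.35 - 2.140677) / (-1.38) = 0.573,   |z_2| = 0.573.
Moduli of all roots: 1.2500, 2.5295, 0.5730.
All moduli strictly greater than 1? No.
Verdict: Not stationary.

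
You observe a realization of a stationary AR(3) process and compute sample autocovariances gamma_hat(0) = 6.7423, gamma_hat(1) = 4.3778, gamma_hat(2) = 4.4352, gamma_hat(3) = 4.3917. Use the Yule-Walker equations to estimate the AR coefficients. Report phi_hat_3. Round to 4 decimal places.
\hat\phi_{3} = 0.2770

The Yule-Walker equations for an AR(p) process read, in matrix form,
  Gamma_p phi = r_p,   with   (Gamma_p)_{ij} = gamma(|i - j|),
                       (r_p)_i = gamma(i),   i,j = 1..p.
Substitute the sample gammas (Toeplitz matrix and right-hand side of size 3):
  Gamma_p = [[6.7423, 4.3778, 4.4352], [4.3778, 6.7423, 4.3778], [4.4352, 4.3778, 6.7423]]
  r_p     = [4.3778, 4.4352, 4.3917]
Written out (R1..R3):
  (R1) 6.7423 phi_1 + 4.3778 phi_2 + 4.4352 phi_3 = 4.3778
  (R2) 4.3778 phi_1 + 6.7423 phi_2 + 4.3778 phi_3 = 4.4352
  (R3) 4.4352 phi_1 + 4.3778 phi_2 + 6.7423 phi_3 = 4.3917
Gaussian elimination:
  R2 <- R2 - (4.3778/6.7423) R1 = R2 - (0.649304) R1:  3.899778 phi_2 + 1.498008 phi_3 = 1.592678
  R3 <- R3 - (4.4352/6.7423) R1 = R3 - (0.657817) R1:  1.498008 phi_2 + 3.82475 phi_3 = 1.511908
  R3 <- R3 - (1.498008/3.899778) R2 = R3 - (0.384127) R2:  3.249325 phi_3 = 0.900118
Back-substitution:
  phi_hat_3 = 0.900118 / 3.249325 = 0.277017
  phi_hat_2 = (1.592678 - (1.498008)(0.277017)) / 3.899778 = 0.301993
  phi_hat_1 = (4.3778 - (4.3778)(0.301993) - (4.4352)(0.277017)) / 6.7423 = 0.270992
So phi_hat = [0.2710, 0.3020, 0.2770].
Therefore phi_hat_3 = 0.2770.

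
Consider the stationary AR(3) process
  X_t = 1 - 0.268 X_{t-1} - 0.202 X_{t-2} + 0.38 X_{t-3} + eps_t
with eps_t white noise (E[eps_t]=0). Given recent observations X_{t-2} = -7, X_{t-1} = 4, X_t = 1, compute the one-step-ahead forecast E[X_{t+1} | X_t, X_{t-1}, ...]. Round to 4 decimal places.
E[X_{t+1} \mid \mathcal F_t] = -2.7360

For an AR(p) model X_t = c + sum_i phi_i X_{t-i} + eps_t, the
one-step-ahead conditional mean is
  E[X_{t+1} | X_t, ...] = c + sum_i phi_i X_{t+1-i}.
Substitute known values:
  E[X_{t+1} | ...] = 1 + (-0.268) * (1) + (-0.202) * (4) + (0.38) * (-7)
                   = -2.7360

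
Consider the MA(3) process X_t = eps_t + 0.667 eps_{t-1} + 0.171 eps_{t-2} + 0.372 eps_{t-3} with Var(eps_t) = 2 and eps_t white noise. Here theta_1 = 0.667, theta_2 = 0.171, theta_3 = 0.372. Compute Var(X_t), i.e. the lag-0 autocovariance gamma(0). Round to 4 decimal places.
\gamma(0) = 3.2250

For an MA(q) process X_t = eps_t + sum_i theta_i eps_{t-i} with
Var(eps_t) = sigma^2, the variance is
  gamma(0) = sigma^2 * (1 + sum_i theta_i^2).
  sum_i theta_i^2 = (0.667)^2 + (0.171)^2 + (0.372)^2 = 0.444889 + 0.029241 + 0.138384 = 0.612514.
  gamma(0) = 2 * (1 + 0.612514) = 2 * 1.612514 = 3.225028, which rounds to 3.2250.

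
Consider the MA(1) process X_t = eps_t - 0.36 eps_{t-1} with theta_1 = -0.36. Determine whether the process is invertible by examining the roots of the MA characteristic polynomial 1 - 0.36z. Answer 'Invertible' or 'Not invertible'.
\text{Invertible}

The MA(q) characteristic polynomial is P(z) = 1 - 0.36z.
Invertibility requires all roots to lie outside the unit circle, i.e. |z| > 1 for every root.
This is linear in z: 1 + (-0.36) z = 0  =>  z = -1/(-0.36) = 2.777778,  |z| = 2.777778.
Moduli of all roots: 2.7778.
All moduli strictly greater than 1? Yes.
Verdict: Invertible.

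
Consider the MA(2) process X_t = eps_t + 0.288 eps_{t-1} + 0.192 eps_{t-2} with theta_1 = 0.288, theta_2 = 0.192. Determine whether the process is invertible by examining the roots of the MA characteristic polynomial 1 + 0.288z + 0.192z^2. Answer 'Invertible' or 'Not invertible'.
\text{Invertible}

The MA(q) characteristic polynomial is P(z) = 1 + 0.288z + 0.192z^2.
Invertibility requires all roots to lie outside the unit circle, i.e. |z| > 1 for every root.
Set 1 + (0.288) z + (0.192) z^2 = 0, i.e. a z^2 + b z + c = 0 with a = 0.192, b = 0.288, c = 1.
Discriminant D = b^2 - 4ac = (0.288)^2 - 4*(0.192)*1 = 0.082944 - (0.768) = -0.685056.
D < 0, so the roots are the complex-conjugate pair z = (-b +/- i sqrt(-D)) / (2a) = -0.75 +/- 2.1554i.
For a conjugate pair |z|^2 = z * conj(z) = (product of roots) = c/a = 1/(0.192) = 5.208333, so |z| = sqrt(5.208333) = 2.2822 for both roots.
Moduli of all roots: 2.2822, 2.2822.
All moduli strictly greater than 1? Yes.
Verdict: Invertible.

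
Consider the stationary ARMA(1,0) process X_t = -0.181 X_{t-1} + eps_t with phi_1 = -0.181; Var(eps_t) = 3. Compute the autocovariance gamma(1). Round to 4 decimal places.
\gamma(1) = -0.5614

Multiply the model equation by X_{t-k} and take expectations. With theta_0 = psi_0 = 1 and psi_j the MA(infinity) weights, this gives
  gamma(k) - sum_i phi_i gamma(k-i) = c_k,
  c_k = sigma^2 * sum_{j=k..q} theta_j psi_{j-k}   (c_k = 0 for k > q),
using gamma(-m) = gamma(m).
Pure AR (q = 0): c_0 = sigma^2 = 3, c_k = 0 for k >= 1.
Equations for k = 0 and k = 1 (AR order 1):
  gamma(0) = phi_1 gamma(1) + c_0
  gamma(1) = phi_1 gamma(0) + c_1
Substituting the second into the first: gamma(0) (1 - phi_1^2) = c_0 + phi_1 c_1, so
  gamma(0) = c_0 / (1 - phi_1^2) = 3 / (1 - (-0.181)^2) = 3 / 0.967239 = 3.101612.
  gamma(1) = phi_1 gamma(0) = (-0.181)(3.101612) = -0.561392.
Therefore gamma(1) = -0.5614 (to 4 decimal places).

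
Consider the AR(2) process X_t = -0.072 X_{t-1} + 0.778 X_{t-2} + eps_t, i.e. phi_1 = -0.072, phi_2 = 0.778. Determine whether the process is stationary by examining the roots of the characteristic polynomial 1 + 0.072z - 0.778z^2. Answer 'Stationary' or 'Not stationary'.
\text{Stationary}

The AR(p) characteristic polynomial is P(z) = 1 + 0.072z - 0.778z^2.
Stationarity requires all roots to lie outside the unit circle, i.e. |z| > 1 for every root.
Set 1 + (0.072) z + (-0.778) z^2 = 0, i.e. a z^2 + b z + c = 0 with a = -0.778, b = 0.072, c = 1.
Discriminant D = b^2 - 4ac = (0.072)^2 - 4*(-0.778)*1 = 0.005184 - (-3.112) = 3.117184.
D >= 0, so the roots are real: z = (-b +/- sqrt(D)) / (2a) = (-0.072 +/- 1.765555) / (-1.556).
  z_1 = (-0.072 + 1.765555) / (-1.556) = -1.0884,   |z_1| = 1.0884.
  z_2 = (-0.072 - 1.765555) / (-1.556) = 1.1809,   |z_2| = 1.1809.
Moduli of all roots: 1.0884, 1.1809.
All moduli strictly greater than 1? Yes.
Verdict: Stationary.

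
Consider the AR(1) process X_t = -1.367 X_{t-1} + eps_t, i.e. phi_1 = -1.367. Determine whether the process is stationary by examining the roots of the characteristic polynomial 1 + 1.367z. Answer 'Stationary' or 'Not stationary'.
\text{Not stationary}

The AR(p) characteristic polynomial is P(z) = 1 + 1.367z.
Stationarity requires all roots to lie outside the unit circle, i.e. |z| > 1 for every root.
This is linear in z: 1 + (1.367) z = 0  =>  z = -1/(1.367) = -0.731529,  |z| = 0.731529.
Moduli of all roots: 0.7315.
All moduli strictly greater than 1? No.
Verdict: Not stationary.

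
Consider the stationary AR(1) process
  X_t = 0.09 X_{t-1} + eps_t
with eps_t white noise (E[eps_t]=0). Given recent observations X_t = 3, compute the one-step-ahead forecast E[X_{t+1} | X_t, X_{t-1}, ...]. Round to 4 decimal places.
E[X_{t+1} \mid \mathcal F_t] = 0.2700

For an AR(p) model X_t = c + sum_i phi_i X_{t-i} + eps_t, the
one-step-ahead conditional mean is
  E[X_{t+1} | X_t, ...] = c + sum_i phi_i X_{t+1-i}.
Substitute known values:
  E[X_{t+1} | ...] = (0.09) * (3)
                   = 0.2700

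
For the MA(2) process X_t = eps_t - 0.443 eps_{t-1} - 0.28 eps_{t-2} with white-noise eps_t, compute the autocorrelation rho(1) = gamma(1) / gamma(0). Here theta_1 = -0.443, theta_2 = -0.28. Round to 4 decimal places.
\rho(1) = -0.2502

For an MA(q) process with theta_0 = 1, the autocovariance is
  gamma(k) = sigma^2 * sum_{i=0..q-k} theta_i * theta_{i+k},
and rho(k) = gamma(k) / gamma(0). Sigma^2 cancels.
  numerator   = (1)*(-0.443) + (-0.443)*(-0.28) = -0.31896.
  denominator = (1)^2 + (-0.443)^2 + (-0.28)^2 = 1.274649.
  rho(1) = -0.31896 / 1.274649 = -0.2502.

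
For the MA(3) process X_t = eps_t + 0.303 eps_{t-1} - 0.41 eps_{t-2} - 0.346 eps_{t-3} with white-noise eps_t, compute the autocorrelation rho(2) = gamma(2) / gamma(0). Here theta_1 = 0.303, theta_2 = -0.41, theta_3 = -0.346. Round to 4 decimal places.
\rho(2) = -0.3732

For an MA(q) process with theta_0 = 1, the autocovariance is
  gamma(k) = sigma^2 * sum_{i=0..q-k} theta_i * theta_{i+k},
and rho(k) = gamma(k) / gamma(0). Sigma^2 cancels.
  numerator   = (1)*(-0.41) + (0.303)*(-0.346) = -0.514838.
  denominator = (1)^2 + (0.303)^2 + (-0.41)^2 + (-0.346)^2 = 1.379625.
  rho(2) = -0.514838 / 1.379625 = -0.3732.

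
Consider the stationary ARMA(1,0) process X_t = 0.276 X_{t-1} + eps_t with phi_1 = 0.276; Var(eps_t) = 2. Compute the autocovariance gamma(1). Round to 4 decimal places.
\gamma(1) = 0.5975

Multiply the model equation by X_{t-k} and take expectations. With theta_0 = psi_0 = 1 and psi_j the MA(infinity) weights, this gives
  gamma(k) - sum_i phi_i gamma(k-i) = c_k,
  c_k = sigma^2 * sum_{j=k..q} theta_j psi_{j-k}   (c_k = 0 for k > q),
using gamma(-m) = gamma(m).
Pure AR (q = 0): c_0 = sigma^2 = 2, c_k = 0 for k >= 1.
Equations for k = 0 and k = 1 (AR order 1):
  gamma(0) = phi_1 gamma(1) + c_0
  gamma(1) = phi_1 gamma(0) + c_1
Substituting the second into the first: gamma(0) (1 - phi_1^2) = c_0 + phi_1 c_1, so
  gamma(0) = c_0 / (1 - phi_1^2) = 2 / (1 - (0.276)^2) = 2 / 0.923824 = 2.164915.
  gamma(1) = phi_1 gamma(0) = (0.276)(2.164915) = 0.597516.
Therefore gamma(1) = 0.5975 (to 4 decimal places).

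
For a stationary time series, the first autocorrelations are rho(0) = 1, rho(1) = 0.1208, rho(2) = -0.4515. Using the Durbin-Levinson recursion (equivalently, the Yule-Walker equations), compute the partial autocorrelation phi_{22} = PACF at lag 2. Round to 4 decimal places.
\phi_{22} = -0.4730

The PACF at lag k is phi_{kk}, the last component of the solution
to the Yule-Walker system G_k phi = r_k where
  (G_k)_{ij} = rho(|i - j|), (r_k)_i = rho(i), i,j = 1..k.
Equivalently, Durbin-Levinson gives phi_{kk} iteratively:
  phi_{11} = rho(1)
  phi_{kk} = [rho(k) - sum_{j=1..k-1} phi_{k-1,j} rho(k-j)]
            / [1 - sum_{j=1..k-1} phi_{k-1,j} rho(j)],
  phi_{k,j} = phi_{k-1,j} - phi_{kk} phi_{k-1,k-j},  j = 1..k-1.
Step k = 1:
  phi_11 = rho(1) = 0.1208.
Step k = 2:
  phi_22 = [rho(2) - phi_11 rho(1)] / [1 - phi_11 rho(1)] = [-0.4515 - (0.1208)(0.1208)] / [1 - (0.1208)(0.1208)]
         = -0.46609264 / 0.98540736 = -0.473.
Therefore phi_{22} = -0.4730.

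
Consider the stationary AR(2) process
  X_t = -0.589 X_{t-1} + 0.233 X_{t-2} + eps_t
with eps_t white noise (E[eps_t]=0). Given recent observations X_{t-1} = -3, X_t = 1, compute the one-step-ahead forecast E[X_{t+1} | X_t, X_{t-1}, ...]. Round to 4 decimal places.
E[X_{t+1} \mid \mathcal F_t] = -1.2880

For an AR(p) model X_t = c + sum_i phi_i X_{t-i} + eps_t, the
one-step-ahead conditional mean is
  E[X_{t+1} | X_t, ...] = c + sum_i phi_i X_{t+1-i}.
Substitute known values:
  E[X_{t+1} | ...] = (-0.589) * (1) + (0.233) * (-3)
                   = -1.2880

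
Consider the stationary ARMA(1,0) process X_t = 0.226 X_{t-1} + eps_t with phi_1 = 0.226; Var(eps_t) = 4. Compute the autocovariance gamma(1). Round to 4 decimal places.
\gamma(1) = 0.9527

Multiply the model equation by X_{t-k} and take expectations. With theta_0 = psi_0 = 1 and psi_j the MA(infinity) weights, this gives
  gamma(k) - sum_i phi_i gamma(k-i) = c_k,
  c_k = sigma^2 * sum_{j=k..q} theta_j psi_{j-k}   (c_k = 0 for k > q),
using gamma(-m) = gamma(m).
Pure AR (q = 0): c_0 = sigma^2 = 4, c_k = 0 for k >= 1.
Equations for k = 0 and k = 1 (AR order 1):
  gamma(0) = phi_1 gamma(1) + c_0
  gamma(1) = phi_1 gamma(0) + c_1
Substituting the second into the first: gamma(0) (1 - phi_1^2) = c_0 + phi_1 c_1, so
  gamma(0) = c_0 / (1 - phi_1^2) = 4 / (1 - (0.226)^2) = 4 / 0.948924 = 4.215301.
  gamma(1) = phi_1 gamma(0) = (0.226)(4.215301) = 0.952658.
Therefore gamma(1) = 0.9527 (to 4 decimal places).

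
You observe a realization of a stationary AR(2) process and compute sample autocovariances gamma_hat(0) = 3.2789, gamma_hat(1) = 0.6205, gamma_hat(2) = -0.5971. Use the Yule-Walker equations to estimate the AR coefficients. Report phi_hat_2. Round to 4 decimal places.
\hat\phi_{2} = -0.2260

The Yule-Walker equations for an AR(p) process read, in matrix form,
  Gamma_p phi = r_p,   with   (Gamma_p)_{ij} = gamma(|i - j|),
                       (r_p)_i = gamma(i),   i,j = 1..p.
Substitute the sample gammas (Toeplitz matrix and right-hand side of size 2):
  Gamma_p = [[3.2789, 0.6205], [0.6205, 3.2789]]
  r_p     = [0.6205, -0.5971]
Written out:
  3.2789 phi_1 + 0.6205 phi_2 = 0.6205
  0.6205 phi_1 + 3.2789 phi_2 = -0.5971
Solve by Cramer's rule:
  det = gamma(0)^2 - gamma(1)^2 = (3.2789)^2 - (0.6205)^2 = 10.75118521 - 0.38502025 = 10.36616496
  phi_hat_1 = [gamma(1) gamma(0) - gamma(1) gamma(2)] / det = [(0.6205)(3.2789) - (0.6205)(-0.5971)] / 10.36616496 = 2.405058 / 10.36616496 = 0.232
  phi_hat_2 = [gamma(0) gamma(2) - gamma(1)^2] / det = [(3.2789)(-0.5971) - (0.6205)^2] / 10.36616496 = -2.34285144 / 10.36616496 = -0.226
So phi_hat = [0.2320, -0.2260].
Therefore phi_hat_2 = -0.2260.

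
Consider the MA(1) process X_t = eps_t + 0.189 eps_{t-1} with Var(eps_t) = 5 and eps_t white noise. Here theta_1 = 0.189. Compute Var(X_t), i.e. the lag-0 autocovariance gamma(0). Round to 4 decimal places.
\gamma(0) = 5.1786

For an MA(q) process X_t = eps_t + sum_i theta_i eps_{t-i} with
Var(eps_t) = sigma^2, the variance is
  gamma(0) = sigma^2 * (1 + sum_i theta_i^2).
  sum_i theta_i^2 = (0.189)^2 = 0.035721.
  gamma(0) = 5 * (1 + 0.035721) = 5 * 1.035721 = 5.178605, which rounds to 5.1786.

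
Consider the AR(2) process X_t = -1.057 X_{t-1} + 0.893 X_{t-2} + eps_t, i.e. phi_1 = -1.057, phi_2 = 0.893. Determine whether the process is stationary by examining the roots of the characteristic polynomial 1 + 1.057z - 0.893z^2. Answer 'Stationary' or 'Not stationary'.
\text{Not stationary}

The AR(p) characteristic polynomial is P(z) = 1 + 1.057z - 0.893z^2.
Stationarity requires all roots to lie outside the unit circle, i.e. |z| > 1 for every root.
Set 1 + (1.057) z + (-0.893) z^2 = 0, i.e. a z^2 + b z + c = 0 with a = -0.893, b = 1.057, c = 1.
Discriminant D = b^2 - 4ac = (1.057)^2 - 4*(-0.893)*1 = 1.117249 - (-3.572) = 4.689249.
D >= 0, so the roots are real: z = (-b +/- sqrt(D)) / (2a) = (-1.057 +/- 2.165467) / (-1.786).
  z_1 = (-1.057 + 2.165467) / (-1.786) = -0.6206,   |z_1| = 0.6206.
  z_2 = (-1.057 - 2.165467) / (-1.786) = 1.8043,   |z_2| = 1.8043.
Moduli of all roots: 0.6206, 1.8043.
All moduli strictly greater than 1? No.
Verdict: Not stationary.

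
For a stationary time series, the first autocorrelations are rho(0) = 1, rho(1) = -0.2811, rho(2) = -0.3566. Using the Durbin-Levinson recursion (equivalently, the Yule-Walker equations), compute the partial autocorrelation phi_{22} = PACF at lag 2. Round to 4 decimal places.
\phi_{22} = -0.4730

The PACF at lag k is phi_{kk}, the last component of the solution
to the Yule-Walker system G_k phi = r_k where
  (G_k)_{ij} = rho(|i - j|), (r_k)_i = rho(i), i,j = 1..k.
Equivalently, Durbin-Levinson gives phi_{kk} iteratively:
  phi_{11} = rho(1)
  phi_{kk} = [rho(k) - sum_{j=1..k-1} phi_{k-1,j} rho(k-j)]
            / [1 - sum_{j=1..k-1} phi_{k-1,j} rho(j)],
  phi_{k,j} = phi_{k-1,j} - phi_{kk} phi_{k-1,k-j},  j = 1..k-1.
Step k = 1:
  phi_11 = rho(1) = -0.2811.
Step k = 2:
  phi_22 = [rho(2) - phi_11 rho(1)] / [1 - phi_11 rho(1)] = [-0.3566 - (-0.2811)(-0.2811)] / [1 - (-0.2811)(-0.2811)]
         = -0.43561721 / 0.92098279 = -0.473.
Therefore phi_{22} = -0.4730.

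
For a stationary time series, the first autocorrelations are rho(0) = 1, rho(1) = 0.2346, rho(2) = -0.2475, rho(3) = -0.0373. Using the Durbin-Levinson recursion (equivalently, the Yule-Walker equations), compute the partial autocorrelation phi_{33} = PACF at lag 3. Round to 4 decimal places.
\phi_{33} = 0.1350

The PACF at lag k is phi_{kk}, the last component of the solution
to the Yule-Walker system G_k phi = r_k where
  (G_k)_{ij} = rho(|i - j|), (r_k)_i = rho(i), i,j = 1..k.
Equivalently, Durbin-Levinson gives phi_{kk} iteratively:
  phi_{11} = rho(1)
  phi_{kk} = [rho(k) - sum_{j=1..k-1} phi_{k-1,j} rho(k-j)]
            / [1 - sum_{j=1..k-1} phi_{k-1,j} rho(j)],
  phi_{k,j} = phi_{k-1,j} - phi_{kk} phi_{k-1,k-j},  j = 1..k-1.
Step k = 1:
  phi_11 = rho(1) = 0.2346.
Step k = 2:
  phi_22 = [rho(2) - phi_11 rho(1)] / [1 - phi_11 rho(1)] = [-0.2475 - (0.2346)(0.2346)] / [1 - (0.2346)(0.2346)]
         = -0.30253716 / 0.94496284 = -0.320158.
  Update: phi_21 = phi_11 - phi_22 phi_11 = 0.2346 - (-0.320158)(0.2346) = 0.309709.
Step k = 3:
  phi_33 = [rho(3) - phi_21 rho(2) - phi_22 rho(1)] / [1 - phi_21 rho(1) - phi_22 rho(2)]
    numerator   = -0.0373 - (0.309709)(-0.2475) - (-0.320158)(0.2346) = 0.11446198
    denominator = 1 - (0.309709)(0.2346) - (-0.320158)(-0.2475) = 0.84810323
  phi_33 = 0.11446198 / 0.84810323 = 0.135.
Therefore phi_{33} = 0.1350.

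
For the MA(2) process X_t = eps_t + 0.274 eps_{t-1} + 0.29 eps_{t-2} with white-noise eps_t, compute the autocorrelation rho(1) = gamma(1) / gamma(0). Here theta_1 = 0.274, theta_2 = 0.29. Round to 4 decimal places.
\rho(1) = 0.3049

For an MA(q) process with theta_0 = 1, the autocovariance is
  gamma(k) = sigma^2 * sum_{i=0..q-k} theta_i * theta_{i+k},
and rho(k) = gamma(k) / gamma(0). Sigma^2 cancels.
  numerator   = (1)*(0.274) + (0.274)*(0.29) = 0.35346.
  denominator = (1)^2 + (0.274)^2 + (0.29)^2 = 1.159176.
  rho(1) = 0.35346 / 1.159176 = 0.3049.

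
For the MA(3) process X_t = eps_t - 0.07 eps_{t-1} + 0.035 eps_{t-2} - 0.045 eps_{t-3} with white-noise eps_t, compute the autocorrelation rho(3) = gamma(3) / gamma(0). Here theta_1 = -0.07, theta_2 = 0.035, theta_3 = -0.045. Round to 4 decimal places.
\rho(3) = -0.0446

For an MA(q) process with theta_0 = 1, the autocovariance is
  gamma(k) = sigma^2 * sum_{i=0..q-k} theta_i * theta_{i+k},
and rho(k) = gamma(k) / gamma(0). Sigma^2 cancels.
  numerator   = (1)*(-0.045) = -0.045.
  denominator = (1)^2 + (-0.07)^2 + (0.035)^2 + (-0.045)^2 = 1.00815.
  rho(3) = -0.045 / 1.00815 = -0.0446.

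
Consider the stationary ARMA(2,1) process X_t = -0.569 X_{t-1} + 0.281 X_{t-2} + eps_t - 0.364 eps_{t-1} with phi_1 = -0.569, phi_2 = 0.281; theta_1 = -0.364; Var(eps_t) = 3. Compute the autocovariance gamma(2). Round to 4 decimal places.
\gamma(2) = 11.7543

Multiply the model equation by X_{t-k} and take expectations. With theta_0 = psi_0 = 1 and psi_j the MA(infinity) weights, this gives
  gamma(k) - sum_i phi_i gamma(k-i) = c_k,
  c_k = sigma^2 * sum_{j=k..q} theta_j psi_{j-k}   (c_k = 0 for k > q),
using gamma(-m) = gamma(m).
psi-weights needed (psi_j = theta_j + sum_i phi_i psi_{j-i}):
  psi_1 = theta_1 + phi_1 = -0.364 + (-0.569) = -0.933
Right-hand sides:
  c_0 = sigma^2 (1 + theta_1 psi_1) = 3 * (1 + (-0.364)(-0.933)) = 3 * 1.339612 = 4.018836
  c_1 = sigma^2 theta_1 = 3 * (-0.364) = -1.092
  c_2 = 0
Equations for k = 0, 1, 2 (AR order 2, c_2 = 0):
  (E0) gamma(0) = phi_1 gamma(1) + phi_2 gamma(2) + c_0
  (E1) gamma(1) = phi_1 gamma(0) + phi_2 gamma(1) + c_1
  (E2) gamma(2) = phi_1 gamma(1) + phi_2 gamma(0)
From (E1): gamma(1) = A gamma(0) + B with
  A = phi_1 / (1 - phi_2) = -0.569 / 0.719 = -0.791377,   B = c_1 / (1 - phi_2) = -1.092 / 0.719 = -1.518776.
Insert (E2) into (E0): gamma(0) (1 - phi_2^2) = phi_1 (1 + phi_2) gamma(1) + c_0.
  phi_1 (1 + phi_2) = (-0.569)(1.281) = -0.728889,   1 - phi_2^2 = 0.921039.
Replace gamma(1) by A gamma(0) + B and collect gamma(0):
  gamma(0) [0.921039 - (-0.728889)(-0.791377)] = (-0.728889)(-1.518776) + 4.018836
  gamma(0) * 0.344213 = 5.125855
  gamma(0) = 5.125855 / 0.344213 = 14.891518.
  gamma(1) = A gamma(0) + B = (-0.791377)(14.891518) + (-1.518776) = -13.30358.
  gamma(2) = phi_1 gamma(1) + phi_2 gamma(0) = (-0.569)(-13.30358) + (0.281)(14.891518) = 11.754253.
Therefore gamma(2) = 11.7543 (to 4 decimal places).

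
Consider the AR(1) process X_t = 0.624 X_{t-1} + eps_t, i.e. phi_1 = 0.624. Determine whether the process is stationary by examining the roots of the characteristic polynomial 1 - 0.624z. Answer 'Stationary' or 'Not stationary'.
\text{Stationary}

The AR(p) characteristic polynomial is P(z) = 1 - 0.624z.
Stationarity requires all roots to lie outside the unit circle, i.e. |z| > 1 for every root.
This is linear in z: 1 + (-0.624) z = 0  =>  z = -1/(-0.624) = 1.602564,  |z| = 1.602564.
Moduli of all roots: 1.6026.
All moduli strictly greater than 1? Yes.
Verdict: Stationary.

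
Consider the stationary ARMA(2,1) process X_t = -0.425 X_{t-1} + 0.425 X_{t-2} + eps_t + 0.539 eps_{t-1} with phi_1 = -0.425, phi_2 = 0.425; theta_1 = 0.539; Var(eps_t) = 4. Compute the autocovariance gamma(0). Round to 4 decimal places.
\gamma(0) = 5.3127

Multiply the model equation by X_{t-k} and take expectations. With theta_0 = psi_0 = 1 and psi_j the MA(infinity) weights, this gives
  gamma(k) - sum_i phi_i gamma(k-i) = c_k,
  c_k = sigma^2 * sum_{j=k..q} theta_j psi_{j-k}   (c_k = 0 for k > q),
using gamma(-m) = gamma(m).
psi-weights needed (psi_j = theta_j + sum_i phi_i psi_{j-i}):
  psi_1 = theta_1 + phi_1 = 0.539 + (-0.425) = 0.114
Right-hand sides:
  c_0 = sigma^2 (1 + theta_1 psi_1) = 4 * (1 + (0.539)(0.114)) = 4 * 1.061446 = 4.245784
  c_1 = sigma^2 theta_1 = 4 * (0.539) = 2.156
  c_2 = 0
Equations for k = 0, 1, 2 (AR order 2, c_2 = 0):
  (E0) gamma(0) = phi_1 gamma(1) + phi_2 gamma(2) + c_0
  (E1) gamma(1) = phi_1 gamma(0) + phi_2 gamma(1) + c_1
  (E2) gamma(2) = phi_1 gamma(1) + phi_2 gamma(0)
From (E1): gamma(1) = A gamma(0) + B with
  A = phi_1 / (1 - phi_2) = -0.425 / 0.575 = -0.73913,   B = c_1 / (1 - phi_2) = 2.156 / 0.575 = 3.749565.
Insert (E2) into (E0): gamma(0) (1 - phi_2^2) = phi_1 (1 + phi_2) gamma(1) + c_0.
  phi_1 (1 + phi_2) = (-0.425)(1.425) = -0.605625,   1 - phi_2^2 = 0.819375.
Replace gamma(1) by A gamma(0) + B and collect gamma(0):
  gamma(0) [0.819375 - (-0.605625)(-0.73913)] = (-0.605625)(3.749565) + 4.245784
  gamma(0) * 0.371739 = 1.974954
  gamma(0) = 1.974954 / 0.371739 = 5.312741.
Therefore gamma(0) = 5.3127 (to 4 decimal places).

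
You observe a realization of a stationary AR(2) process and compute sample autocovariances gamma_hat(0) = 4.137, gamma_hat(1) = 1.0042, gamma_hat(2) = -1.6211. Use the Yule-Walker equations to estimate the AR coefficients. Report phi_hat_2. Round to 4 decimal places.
\hat\phi_{2} = -0.4790

The Yule-Walker equations for an AR(p) process read, in matrix form,
  Gamma_p phi = r_p,   with   (Gamma_p)_{ij} = gamma(|i - j|),
                       (r_p)_i = gamma(i),   i,j = 1..p.
Substitute the sample gammas (Toeplitz matrix and right-hand side of size 2):
  Gamma_p = [[4.137, 1.0042], [1.0042, 4.137]]
  r_p     = [1.0042, -1.6211]
Written out:
  4.137 phi_1 + 1.0042 phi_2 = 1.0042
  1.0042 phi_1 + 4.137 phi_2 = -1.6211
Solve by Cramer's rule:
  det = gamma(0)^2 - gamma(1)^2 = (4.137)^2 - (1.0042)^2 = 17.114769 - 1.00841764 = 16.10635136
  phi_hat_1 = [gamma(1) gamma(0) - gamma(1) gamma(2)] / det = [(1.0042)(4.137) - (1.0042)(-1.6211)] / 16.10635136 = 5.78228402 / 16.10635136 = 0.359
  phi_hat_2 = [gamma(0) gamma(2) - gamma(1)^2] / det = [(4.137)(-1.6211) - (1.0042)^2] / 16.10635136 = -7.71490834 / 16.10635136 = -0.479
So phi_hat = [0.3590, -0.4790].
Therefore phi_hat_2 = -0.4790.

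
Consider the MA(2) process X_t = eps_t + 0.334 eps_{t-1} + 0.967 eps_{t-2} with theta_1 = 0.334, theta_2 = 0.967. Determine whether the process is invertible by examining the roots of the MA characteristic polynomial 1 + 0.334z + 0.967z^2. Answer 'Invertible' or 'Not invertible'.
\text{Invertible}

The MA(q) characteristic polynomial is P(z) = 1 + 0.334z + 0.967z^2.
Invertibility requires all roots to lie outside the unit circle, i.e. |z| > 1 for every root.
Set 1 + (0.334) z + (0.967) z^2 = 0, i.e. a z^2 + b z + c = 0 with a = 0.967, b = 0.334, c = 1.
Discriminant D = b^2 - 4ac = (0.334)^2 - 4*(0.967)*1 = 0.111556 - (3.868) = -3.756444.
D < 0, so the roots are the complex-conjugate pair z = (-b +/- i sqrt(-D)) / (2a) = -0.1727 +/- 1.0021i.
For a conjugate pair |z|^2 = z * conj(z) = (product of roots) = c/a = 1/(0.967) = 1.034126, so |z| = sqrt(1.034126) = 1.0169 for both roots.
Moduli of all roots: 1.0169, 1.0169.
All moduli strictly greater than 1? Yes.
Verdict: Invertible.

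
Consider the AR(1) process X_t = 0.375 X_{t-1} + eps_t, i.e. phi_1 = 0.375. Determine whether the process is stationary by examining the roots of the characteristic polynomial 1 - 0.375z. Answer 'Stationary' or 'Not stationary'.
\text{Stationary}

The AR(p) characteristic polynomial is P(z) = 1 - 0.375z.
Stationarity requires all roots to lie outside the unit circle, i.e. |z| > 1 for every root.
This is linear in z: 1 + (-0.375) z = 0  =>  z = -1/(-0.375) = 2.666667,  |z| = 2.666667.
Moduli of all roots: 2.6667.
All moduli strictly greater than 1? Yes.
Verdict: Stationary.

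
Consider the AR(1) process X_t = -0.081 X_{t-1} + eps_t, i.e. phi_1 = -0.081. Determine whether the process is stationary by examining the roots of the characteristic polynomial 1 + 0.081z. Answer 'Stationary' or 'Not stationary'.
\text{Stationary}

The AR(p) characteristic polynomial is P(z) = 1 + 0.081z.
Stationarity requires all roots to lie outside the unit circle, i.e. |z| > 1 for every root.
This is linear in z: 1 + (0.081) z = 0  =>  z = -1/(0.081) = -12.345679,  |z| = 12.345679.
Moduli of all roots: 12.3457.
All moduli strictly greater than 1? Yes.
Verdict: Stationary.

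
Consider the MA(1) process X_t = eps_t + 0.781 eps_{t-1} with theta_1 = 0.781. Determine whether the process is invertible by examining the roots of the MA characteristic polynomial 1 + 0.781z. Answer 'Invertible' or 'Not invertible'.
\text{Invertible}

The MA(q) characteristic polynomial is P(z) = 1 + 0.781z.
Invertibility requires all roots to lie outside the unit circle, i.e. |z| > 1 for every root.
This is linear in z: 1 + (0.781) z = 0  =>  z = -1/(0.781) = -1.28041,  |z| = 1.28041.
Moduli of all roots: 1.2804.
All moduli strictly greater than 1? Yes.
Verdict: Invertible.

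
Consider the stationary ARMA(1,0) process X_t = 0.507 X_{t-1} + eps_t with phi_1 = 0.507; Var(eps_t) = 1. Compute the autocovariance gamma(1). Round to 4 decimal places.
\gamma(1) = 0.6824

Multiply the model equation by X_{t-k} and take expectations. With theta_0 = psi_0 = 1 and psi_j the MA(infinity) weights, this gives
  gamma(k) - sum_i phi_i gamma(k-i) = c_k,
  c_k = sigma^2 * sum_{j=k..q} theta_j psi_{j-k}   (c_k = 0 for k > q),
using gamma(-m) = gamma(m).
Pure AR (q = 0): c_0 = sigma^2 = 1, c_k = 0 for k >= 1.
Equations for k = 0 and k = 1 (AR order 1):
  gamma(0) = phi_1 gamma(1) + c_0
  gamma(1) = phi_1 gamma(0) + c_1
Substituting the second into the first: gamma(0) (1 - phi_1^2) = c_0 + phi_1 c_1, so
  gamma(0) = c_0 / (1 - phi_1^2) = 1 / (1 - (0.507)^2) = 1 / 0.742951 = 1.345984.
  gamma(1) = phi_1 gamma(0) = (0.507)(1.345984) = 0.682414.
Therefore gamma(1) = 0.6824 (to 4 decimal places).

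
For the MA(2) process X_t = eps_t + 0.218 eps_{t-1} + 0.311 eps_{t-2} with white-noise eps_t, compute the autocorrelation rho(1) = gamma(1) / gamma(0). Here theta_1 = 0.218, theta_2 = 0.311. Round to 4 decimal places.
\rho(1) = 0.2498

For an MA(q) process with theta_0 = 1, the autocovariance is
  gamma(k) = sigma^2 * sum_{i=0..q-k} theta_i * theta_{i+k},
and rho(k) = gamma(k) / gamma(0). Sigma^2 cancels.
  numerator   = (1)*(0.218) + (0.218)*(0.311) = 0.285798.
  denominator = (1)^2 + (0.218)^2 + (0.311)^2 = 1.144245.
  rho(1) = 0.285798 / 1.144245 = 0.2498.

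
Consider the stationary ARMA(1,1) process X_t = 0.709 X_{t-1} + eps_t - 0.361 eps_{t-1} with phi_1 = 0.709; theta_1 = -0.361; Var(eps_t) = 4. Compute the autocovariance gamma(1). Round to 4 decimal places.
\gamma(1) = 2.0826

Multiply the model equation by X_{t-k} and take expectations. With theta_0 = psi_0 = 1 and psi_j the MA(infinity) weights, this gives
  gamma(k) - sum_i phi_i gamma(k-i) = c_k,
  c_k = sigma^2 * sum_{j=k..q} theta_j psi_{j-k}   (c_k = 0 for k > q),
using gamma(-m) = gamma(m).
psi-weights needed (psi_j = theta_j + sum_i phi_i psi_{j-i}):
  psi_1 = theta_1 + phi_1 = -0.361 + (0.709) = 0.348
Right-hand sides:
  c_0 = sigma^2 (1 + theta_1 psi_1) = 4 * (1 + (-0.361)(0.348)) = 4 * 0.874372 = 3.497488
  c_1 = sigma^2 theta_1 = 4 * (-0.361) = -1.444
  c_2 = 0
Equations for k = 0 and k = 1 (AR order 1):
  gamma(0) = phi_1 gamma(1) + c_0
  gamma(1) = phi_1 gamma(0) + c_1
Substituting the second into the first: gamma(0) (1 - phi_1^2) = c_0 + phi_1 c_1, so
  gamma(0) = (c_0 + phi_1 c_1) / (1 - phi_1^2) = (3.497488 + (0.709)(-1.444)) / (1 - (0.709)^2) = 2.473692 / 0.497319 = 4.974055.
  gamma(1) = phi_1 gamma(0) + c_1 = (0.709)(4.974055) + (-1.444) = 2.082605.
Therefore gamma(1) = 2.0826 (to 4 decimal places).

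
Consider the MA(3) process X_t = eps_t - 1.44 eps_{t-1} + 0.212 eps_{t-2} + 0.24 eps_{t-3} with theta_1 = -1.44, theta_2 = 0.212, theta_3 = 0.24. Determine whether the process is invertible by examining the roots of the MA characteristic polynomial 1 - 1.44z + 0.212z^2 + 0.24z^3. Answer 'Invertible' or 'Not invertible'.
\text{Invertible}

The MA(q) characteristic polynomial is P(z) = 1 - 1.44z + 0.212z^2 + 0.24z^3.
Invertibility requires all roots to lie outside the unit circle, i.e. |z| > 1 for every root.
Degree 3: look for a simple real root z0 first, then factor out (1 - z/z0) and solve the remaining quadratic.
Testing z0 = 1.25: P(1.25) = 1 + (-1.44)(1.25) + (0.212)(1.25)^2 + (0.24)(1.25)^3
  = 1 + (-1.8) + (0.33125) + (0.46875) = 0.  So z_0 = 1.25 is a root, |z_0| = 1.25.
Divide out the factor (1 - 0.8 z) = (1 - z/z0) (since 1/z0 = 0.8):
  P(z) = (1 - 0.8 z)(1 + (-0.64) z + (-0.3) z^2)
  [check: z-coef -0.64 - (0.8) = -1.44; z^2-coef -0.3 - (0.8)(-0.64) = 0.212; z^3-coef -(0.8)(-0.3) = 0.24.]
Remaining roots from the quadratic factor 1 + (-0.64) z + (-0.3) z^2:
  Set 1 + (-0.64) z + (-0.3) z^2 = 0, i.e. a z^2 + b z + c = 0 with a = -0.3, b = -0.64, c = 1.
  Discriminant D = b^2 - 4ac = (-0.64)^2 - 4*(-0.3)*1 = 0.4096 - (-1.2) = 1.6096.
  D >= 0, so the roots are real: z = (-b +/- sqrt(D)) / (2a) = (0.64 +/- 1.2687) / (-0.6).
    z_1 = (0.64 + 1.2687) / (-0.6) = -3.1812,   |z_1| = 3.1812.
    z_2 = (0.64 - 1.2687) / (-0.6) = 1.0478,   |z_2| = 1.0478.
Moduli of all roots: 1.2500, 3.1812, 1.0478.
All moduli strictly greater than 1? Yes.
Verdict: Invertible.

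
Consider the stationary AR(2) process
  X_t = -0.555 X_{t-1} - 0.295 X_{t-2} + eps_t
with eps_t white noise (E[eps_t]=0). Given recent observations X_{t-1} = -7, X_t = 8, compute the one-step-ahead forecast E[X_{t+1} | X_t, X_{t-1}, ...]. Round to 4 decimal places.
E[X_{t+1} \mid \mathcal F_t] = -2.3750

For an AR(p) model X_t = c + sum_i phi_i X_{t-i} + eps_t, the
one-step-ahead conditional mean is
  E[X_{t+1} | X_t, ...] = c + sum_i phi_i X_{t+1-i}.
Substitute known values:
  E[X_{t+1} | ...] = (-0.555) * (8) + (-0.295) * (-7)
                   = -2.3750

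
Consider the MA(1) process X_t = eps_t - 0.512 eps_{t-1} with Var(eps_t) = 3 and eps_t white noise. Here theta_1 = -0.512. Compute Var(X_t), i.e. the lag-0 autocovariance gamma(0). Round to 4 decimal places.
\gamma(0) = 3.7864

For an MA(q) process X_t = eps_t + sum_i theta_i eps_{t-i} with
Var(eps_t) = sigma^2, the variance is
  gamma(0) = sigma^2 * (1 + sum_i theta_i^2).
  sum_i theta_i^2 = (-0.512)^2 = 0.262144.
  gamma(0) = 3 * (1 + 0.262144) = 3 * 1.262144 = 3.786432, which rounds to 3.7864.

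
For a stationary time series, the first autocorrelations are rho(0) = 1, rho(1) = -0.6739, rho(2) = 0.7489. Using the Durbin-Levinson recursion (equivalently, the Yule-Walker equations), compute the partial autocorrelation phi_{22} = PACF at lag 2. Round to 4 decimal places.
\phi_{22} = 0.5400

The PACF at lag k is phi_{kk}, the last component of the solution
to the Yule-Walker system G_k phi = r_k where
  (G_k)_{ij} = rho(|i - j|), (r_k)_i = rho(i), i,j = 1..k.
Equivalently, Durbin-Levinson gives phi_{kk} iteratively:
  phi_{11} = rho(1)
  phi_{kk} = [rho(k) - sum_{j=1..k-1} phi_{k-1,j} rho(k-j)]
            / [1 - sum_{j=1..k-1} phi_{k-1,j} rho(j)],
  phi_{k,j} = phi_{k-1,j} - phi_{kk} phi_{k-1,k-j},  j = 1..k-1.
Step k = 1:
  phi_11 = rho(1) = -0.6739.
Step k = 2:
  phi_22 = [rho(2) - phi_11 rho(1)] / [1 - phi_11 rho(1)] = [0.7489 - (-0.6739)(-0.6739)] / [1 - (-0.6739)(-0.6739)]
         = 0.29475879 / 0.54585879 = 0.54.
Therefore phi_{22} = 0.5400.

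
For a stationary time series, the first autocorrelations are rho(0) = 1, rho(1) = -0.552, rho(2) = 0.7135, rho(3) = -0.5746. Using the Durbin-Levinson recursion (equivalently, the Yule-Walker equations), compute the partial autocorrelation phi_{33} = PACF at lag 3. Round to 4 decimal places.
\phi_{33} = -0.1929

The PACF at lag k is phi_{kk}, the last component of the solution
to the Yule-Walker system G_k phi = r_k where
  (G_k)_{ij} = rho(|i - j|), (r_k)_i = rho(i), i,j = 1..k.
Equivalently, Durbin-Levinson gives phi_{kk} iteratively:
  phi_{11} = rho(1)
  phi_{kk} = [rho(k) - sum_{j=1..k-1} phi_{k-1,j} rho(k-j)]
            / [1 - sum_{j=1..k-1} phi_{k-1,j} rho(j)],
  phi_{k,j} = phi_{k-1,j} - phi_{kk} phi_{k-1,k-j},  j = 1..k-1.
Step k = 1:
  phi_11 = rho(1) = -0.552.
Step k = 2:
  phi_22 = [rho(2) - phi_11 rho(1)] / [1 - phi_11 rho(1)] = [0.7135 - (-0.552)(-0.552)] / [1 - (-0.552)(-0.552)]
         = 0.408796 / 0.695296 = 0.587945.
  Update: phi_21 = phi_11 - phi_22 phi_11 = -0.552 - (0.587945)(-0.552) = -0.227454.
Step k = 3:
  phi_33 = [rho(3) - phi_21 rho(2) - phi_22 rho(1)] / [1 - phi_21 rho(1) - phi_22 rho(2)]
    numerator   = -0.5746 - (-0.227454)(0.7135) - (0.587945)(-0.552) = -0.08776563
    denominator = 1 - (-0.227454)(-0.552) - (0.587945)(0.7135) = 0.45494632
  phi_33 = -0.08776563 / 0.45494632 = -0.1929.
Therefore phi_{33} = -0.1929.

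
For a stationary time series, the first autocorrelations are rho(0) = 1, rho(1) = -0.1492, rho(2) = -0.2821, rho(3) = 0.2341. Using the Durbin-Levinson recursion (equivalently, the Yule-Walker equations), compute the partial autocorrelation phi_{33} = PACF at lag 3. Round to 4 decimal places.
\phi_{33} = 0.1500

The PACF at lag k is phi_{kk}, the last component of the solution
to the Yule-Walker system G_k phi = r_k where
  (G_k)_{ij} = rho(|i - j|), (r_k)_i = rho(i), i,j = 1..k.
Equivalently, Durbin-Levinson gives phi_{kk} iteratively:
  phi_{11} = rho(1)
  phi_{kk} = [rho(k) - sum_{j=1..k-1} phi_{k-1,j} rho(k-j)]
            / [1 - sum_{j=1..k-1} phi_{k-1,j} rho(j)],
  phi_{k,j} = phi_{k-1,j} - phi_{kk} phi_{k-1,k-j},  j = 1..k-1.
Step k = 1:
  phi_11 = rho(1) = -0.1492.
Step k = 2:
  phi_22 = [rho(2) - phi_11 rho(1)] / [1 - phi_11 rho(1)] = [-0.2821 - (-0.1492)(-0.1492)] / [1 - (-0.1492)(-0.1492)]
         = -0.30436064 / 0.97773936 = -0.31129.
  Update: phi_21 = phi_11 - phi_22 phi_11 = -0.1492 - (-0.31129)(-0.1492) = -0.195644.
Step k = 3:
  phi_33 = [rho(3) - phi_21 rho(2) - phi_22 rho(1)] / [1 - phi_21 rho(1) - phi_22 rho(2)]
    numerator   = 0.2341 - (-0.195644)(-0.2821) - (-0.31129)(-0.1492) = 0.1324642
    denominator = 1 - (-0.195644)(-0.1492) - (-0.31129)(-0.2821) = 0.88299489
  phi_33 = 0.1324642 / 0.88299489 = 0.15.
Therefore phi_{33} = 0.1500.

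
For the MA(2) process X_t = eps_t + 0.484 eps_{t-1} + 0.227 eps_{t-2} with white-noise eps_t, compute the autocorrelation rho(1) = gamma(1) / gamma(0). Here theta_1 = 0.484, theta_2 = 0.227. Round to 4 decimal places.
\rho(1) = 0.4619

For an MA(q) process with theta_0 = 1, the autocovariance is
  gamma(k) = sigma^2 * sum_{i=0..q-k} theta_i * theta_{i+k},
and rho(k) = gamma(k) / gamma(0). Sigma^2 cancels.
  numerator   = (1)*(0.484) + (0.484)*(0.227) = 0.593868.
  denominator = (1)^2 + (0.484)^2 + (0.227)^2 = 1.285785.
  rho(1) = 0.593868 / 1.285785 = 0.4619.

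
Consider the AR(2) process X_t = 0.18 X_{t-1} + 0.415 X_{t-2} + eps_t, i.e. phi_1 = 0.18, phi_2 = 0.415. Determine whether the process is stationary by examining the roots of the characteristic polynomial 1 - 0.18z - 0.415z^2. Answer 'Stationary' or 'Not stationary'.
\text{Stationary}

The AR(p) characteristic polynomial is P(z) = 1 - 0.18z - 0.415z^2.
Stationarity requires all roots to lie outside the unit circle, i.e. |z| > 1 for every root.
Set 1 + (-0.18) z + (-0.415) z^2 = 0, i.e. a z^2 + b z + c = 0 with a = -0.415, b = -0.18, c = 1.
Discriminant D = b^2 - 4ac = (-0.18)^2 - 4*(-0.415)*1 = 0.0324 - (-1.66) = 1.6924.
D >= 0, so the roots are real: z = (-b +/- sqrt(D)) / (2a) = (0.18 +/- 1.300923) / (-0.83).
  z_1 = (0.18 + 1.300923) / (-0.83) = -1.7842,   |z_1| = 1.7842.
  z_2 = (0.18 - 1.300923) / (-0.83) = 1.3505,   |z_2| = 1.3505.
Moduli of all roots: 1.7842, 1.3505.
All moduli strictly greater than 1? Yes.
Verdict: Stationary.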